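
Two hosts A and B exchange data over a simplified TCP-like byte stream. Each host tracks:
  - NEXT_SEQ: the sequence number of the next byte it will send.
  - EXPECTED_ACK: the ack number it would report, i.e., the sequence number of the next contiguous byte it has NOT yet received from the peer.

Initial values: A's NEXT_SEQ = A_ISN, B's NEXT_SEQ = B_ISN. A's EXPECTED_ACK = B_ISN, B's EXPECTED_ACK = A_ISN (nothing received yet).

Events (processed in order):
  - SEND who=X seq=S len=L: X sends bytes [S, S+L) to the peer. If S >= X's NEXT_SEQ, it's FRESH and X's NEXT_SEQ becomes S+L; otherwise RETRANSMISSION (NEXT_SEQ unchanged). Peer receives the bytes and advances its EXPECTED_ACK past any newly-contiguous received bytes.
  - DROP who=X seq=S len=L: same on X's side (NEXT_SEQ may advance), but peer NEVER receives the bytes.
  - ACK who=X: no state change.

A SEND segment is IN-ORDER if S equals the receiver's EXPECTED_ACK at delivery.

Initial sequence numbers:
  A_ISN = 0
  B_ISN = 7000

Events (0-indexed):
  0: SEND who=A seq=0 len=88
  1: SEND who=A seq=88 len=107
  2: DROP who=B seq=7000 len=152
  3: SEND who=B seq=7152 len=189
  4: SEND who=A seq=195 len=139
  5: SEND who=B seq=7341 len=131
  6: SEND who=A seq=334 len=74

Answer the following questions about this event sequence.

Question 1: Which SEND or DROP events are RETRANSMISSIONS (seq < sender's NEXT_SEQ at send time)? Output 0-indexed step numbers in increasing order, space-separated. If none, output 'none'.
Step 0: SEND seq=0 -> fresh
Step 1: SEND seq=88 -> fresh
Step 2: DROP seq=7000 -> fresh
Step 3: SEND seq=7152 -> fresh
Step 4: SEND seq=195 -> fresh
Step 5: SEND seq=7341 -> fresh
Step 6: SEND seq=334 -> fresh

Answer: none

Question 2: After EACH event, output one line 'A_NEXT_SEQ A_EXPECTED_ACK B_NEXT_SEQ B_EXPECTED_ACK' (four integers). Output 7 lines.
88 7000 7000 88
195 7000 7000 195
195 7000 7152 195
195 7000 7341 195
334 7000 7341 334
334 7000 7472 334
408 7000 7472 408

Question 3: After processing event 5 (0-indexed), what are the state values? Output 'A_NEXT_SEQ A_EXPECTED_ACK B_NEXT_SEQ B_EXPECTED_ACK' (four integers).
After event 0: A_seq=88 A_ack=7000 B_seq=7000 B_ack=88
After event 1: A_seq=195 A_ack=7000 B_seq=7000 B_ack=195
After event 2: A_seq=195 A_ack=7000 B_seq=7152 B_ack=195
After event 3: A_seq=195 A_ack=7000 B_seq=7341 B_ack=195
After event 4: A_seq=334 A_ack=7000 B_seq=7341 B_ack=334
After event 5: A_seq=334 A_ack=7000 B_seq=7472 B_ack=334

334 7000 7472 334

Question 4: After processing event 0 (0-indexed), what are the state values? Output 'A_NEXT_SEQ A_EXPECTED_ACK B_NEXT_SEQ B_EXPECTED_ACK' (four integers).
After event 0: A_seq=88 A_ack=7000 B_seq=7000 B_ack=88

88 7000 7000 88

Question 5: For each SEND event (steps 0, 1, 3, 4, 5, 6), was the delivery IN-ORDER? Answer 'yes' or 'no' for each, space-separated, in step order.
Answer: yes yes no yes no yes

Derivation:
Step 0: SEND seq=0 -> in-order
Step 1: SEND seq=88 -> in-order
Step 3: SEND seq=7152 -> out-of-order
Step 4: SEND seq=195 -> in-order
Step 5: SEND seq=7341 -> out-of-order
Step 6: SEND seq=334 -> in-order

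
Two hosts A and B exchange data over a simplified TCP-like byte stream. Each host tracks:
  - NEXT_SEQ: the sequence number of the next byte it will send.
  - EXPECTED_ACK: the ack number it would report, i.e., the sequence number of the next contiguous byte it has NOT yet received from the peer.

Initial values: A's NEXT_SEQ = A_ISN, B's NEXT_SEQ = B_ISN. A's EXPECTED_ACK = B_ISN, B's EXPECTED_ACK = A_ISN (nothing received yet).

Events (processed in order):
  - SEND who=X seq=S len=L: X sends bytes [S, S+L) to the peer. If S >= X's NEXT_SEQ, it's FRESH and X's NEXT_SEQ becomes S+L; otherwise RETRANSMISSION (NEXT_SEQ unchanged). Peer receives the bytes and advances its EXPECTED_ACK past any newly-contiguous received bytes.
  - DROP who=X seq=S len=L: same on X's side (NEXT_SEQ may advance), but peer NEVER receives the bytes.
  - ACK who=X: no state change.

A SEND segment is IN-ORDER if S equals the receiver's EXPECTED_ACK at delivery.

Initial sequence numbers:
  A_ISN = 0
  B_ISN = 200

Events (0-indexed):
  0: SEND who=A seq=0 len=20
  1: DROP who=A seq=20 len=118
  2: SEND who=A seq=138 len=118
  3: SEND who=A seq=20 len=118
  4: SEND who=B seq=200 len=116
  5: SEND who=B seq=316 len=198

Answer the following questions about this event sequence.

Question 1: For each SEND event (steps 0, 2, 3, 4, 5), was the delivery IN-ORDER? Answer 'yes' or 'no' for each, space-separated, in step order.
Step 0: SEND seq=0 -> in-order
Step 2: SEND seq=138 -> out-of-order
Step 3: SEND seq=20 -> in-order
Step 4: SEND seq=200 -> in-order
Step 5: SEND seq=316 -> in-order

Answer: yes no yes yes yes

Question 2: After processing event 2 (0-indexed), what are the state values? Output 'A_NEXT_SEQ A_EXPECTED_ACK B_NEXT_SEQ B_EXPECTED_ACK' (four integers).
After event 0: A_seq=20 A_ack=200 B_seq=200 B_ack=20
After event 1: A_seq=138 A_ack=200 B_seq=200 B_ack=20
After event 2: A_seq=256 A_ack=200 B_seq=200 B_ack=20

256 200 200 20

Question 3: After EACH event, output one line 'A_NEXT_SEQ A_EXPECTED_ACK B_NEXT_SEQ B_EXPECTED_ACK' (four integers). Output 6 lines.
20 200 200 20
138 200 200 20
256 200 200 20
256 200 200 256
256 316 316 256
256 514 514 256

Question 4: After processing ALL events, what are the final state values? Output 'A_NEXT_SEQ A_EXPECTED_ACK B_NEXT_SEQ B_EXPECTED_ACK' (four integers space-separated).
After event 0: A_seq=20 A_ack=200 B_seq=200 B_ack=20
After event 1: A_seq=138 A_ack=200 B_seq=200 B_ack=20
After event 2: A_seq=256 A_ack=200 B_seq=200 B_ack=20
After event 3: A_seq=256 A_ack=200 B_seq=200 B_ack=256
After event 4: A_seq=256 A_ack=316 B_seq=316 B_ack=256
After event 5: A_seq=256 A_ack=514 B_seq=514 B_ack=256

Answer: 256 514 514 256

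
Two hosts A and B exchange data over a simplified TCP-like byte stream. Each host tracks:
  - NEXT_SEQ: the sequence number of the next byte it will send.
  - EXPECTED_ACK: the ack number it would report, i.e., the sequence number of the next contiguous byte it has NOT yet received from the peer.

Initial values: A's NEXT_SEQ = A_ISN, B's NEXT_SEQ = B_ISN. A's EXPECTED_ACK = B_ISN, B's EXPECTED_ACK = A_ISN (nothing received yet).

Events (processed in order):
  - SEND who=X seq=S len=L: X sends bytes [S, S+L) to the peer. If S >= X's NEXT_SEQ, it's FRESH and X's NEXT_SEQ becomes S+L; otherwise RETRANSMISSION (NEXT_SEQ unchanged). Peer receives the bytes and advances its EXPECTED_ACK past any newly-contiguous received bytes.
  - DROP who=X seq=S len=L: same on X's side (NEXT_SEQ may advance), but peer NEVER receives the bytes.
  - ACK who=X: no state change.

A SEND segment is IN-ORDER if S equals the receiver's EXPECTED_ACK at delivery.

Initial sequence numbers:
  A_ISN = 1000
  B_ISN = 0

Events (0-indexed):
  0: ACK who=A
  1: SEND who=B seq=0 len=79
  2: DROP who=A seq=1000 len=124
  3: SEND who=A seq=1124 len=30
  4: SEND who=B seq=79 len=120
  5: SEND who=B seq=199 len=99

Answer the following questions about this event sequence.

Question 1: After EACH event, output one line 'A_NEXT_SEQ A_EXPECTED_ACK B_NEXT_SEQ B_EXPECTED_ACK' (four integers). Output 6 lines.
1000 0 0 1000
1000 79 79 1000
1124 79 79 1000
1154 79 79 1000
1154 199 199 1000
1154 298 298 1000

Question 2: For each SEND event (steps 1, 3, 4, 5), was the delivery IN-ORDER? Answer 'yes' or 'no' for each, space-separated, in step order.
Answer: yes no yes yes

Derivation:
Step 1: SEND seq=0 -> in-order
Step 3: SEND seq=1124 -> out-of-order
Step 4: SEND seq=79 -> in-order
Step 5: SEND seq=199 -> in-order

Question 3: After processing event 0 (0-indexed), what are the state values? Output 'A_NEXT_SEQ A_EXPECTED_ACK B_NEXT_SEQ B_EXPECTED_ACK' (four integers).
After event 0: A_seq=1000 A_ack=0 B_seq=0 B_ack=1000

1000 0 0 1000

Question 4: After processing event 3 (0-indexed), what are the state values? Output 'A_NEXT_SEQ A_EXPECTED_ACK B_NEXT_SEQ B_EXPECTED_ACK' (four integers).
After event 0: A_seq=1000 A_ack=0 B_seq=0 B_ack=1000
After event 1: A_seq=1000 A_ack=79 B_seq=79 B_ack=1000
After event 2: A_seq=1124 A_ack=79 B_seq=79 B_ack=1000
After event 3: A_seq=1154 A_ack=79 B_seq=79 B_ack=1000

1154 79 79 1000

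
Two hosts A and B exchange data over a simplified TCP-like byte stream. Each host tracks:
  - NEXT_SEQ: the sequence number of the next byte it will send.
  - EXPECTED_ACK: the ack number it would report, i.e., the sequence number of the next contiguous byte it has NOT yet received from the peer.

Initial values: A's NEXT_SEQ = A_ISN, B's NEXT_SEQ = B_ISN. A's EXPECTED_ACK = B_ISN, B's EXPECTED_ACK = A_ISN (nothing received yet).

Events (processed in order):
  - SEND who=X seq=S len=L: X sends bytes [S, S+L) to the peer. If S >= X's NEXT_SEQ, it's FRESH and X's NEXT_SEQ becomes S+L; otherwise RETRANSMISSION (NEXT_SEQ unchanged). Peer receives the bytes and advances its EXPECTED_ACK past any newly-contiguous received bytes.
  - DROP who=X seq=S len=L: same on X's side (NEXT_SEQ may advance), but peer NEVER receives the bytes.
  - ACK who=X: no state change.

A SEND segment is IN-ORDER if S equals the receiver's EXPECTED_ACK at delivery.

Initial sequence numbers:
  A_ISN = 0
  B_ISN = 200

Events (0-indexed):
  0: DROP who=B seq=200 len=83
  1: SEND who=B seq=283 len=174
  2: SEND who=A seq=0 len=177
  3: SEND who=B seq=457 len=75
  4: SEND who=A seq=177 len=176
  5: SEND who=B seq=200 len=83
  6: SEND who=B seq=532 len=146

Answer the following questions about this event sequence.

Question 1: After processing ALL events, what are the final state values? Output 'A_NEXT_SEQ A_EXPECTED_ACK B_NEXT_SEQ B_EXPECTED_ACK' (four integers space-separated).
Answer: 353 678 678 353

Derivation:
After event 0: A_seq=0 A_ack=200 B_seq=283 B_ack=0
After event 1: A_seq=0 A_ack=200 B_seq=457 B_ack=0
After event 2: A_seq=177 A_ack=200 B_seq=457 B_ack=177
After event 3: A_seq=177 A_ack=200 B_seq=532 B_ack=177
After event 4: A_seq=353 A_ack=200 B_seq=532 B_ack=353
After event 5: A_seq=353 A_ack=532 B_seq=532 B_ack=353
After event 6: A_seq=353 A_ack=678 B_seq=678 B_ack=353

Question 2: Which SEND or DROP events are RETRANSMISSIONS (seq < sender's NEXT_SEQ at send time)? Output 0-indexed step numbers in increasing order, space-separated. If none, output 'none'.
Step 0: DROP seq=200 -> fresh
Step 1: SEND seq=283 -> fresh
Step 2: SEND seq=0 -> fresh
Step 3: SEND seq=457 -> fresh
Step 4: SEND seq=177 -> fresh
Step 5: SEND seq=200 -> retransmit
Step 6: SEND seq=532 -> fresh

Answer: 5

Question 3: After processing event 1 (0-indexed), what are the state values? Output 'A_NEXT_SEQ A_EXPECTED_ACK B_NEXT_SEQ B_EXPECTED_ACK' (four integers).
After event 0: A_seq=0 A_ack=200 B_seq=283 B_ack=0
After event 1: A_seq=0 A_ack=200 B_seq=457 B_ack=0

0 200 457 0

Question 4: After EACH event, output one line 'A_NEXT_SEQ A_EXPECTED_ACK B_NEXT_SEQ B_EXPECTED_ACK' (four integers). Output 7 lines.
0 200 283 0
0 200 457 0
177 200 457 177
177 200 532 177
353 200 532 353
353 532 532 353
353 678 678 353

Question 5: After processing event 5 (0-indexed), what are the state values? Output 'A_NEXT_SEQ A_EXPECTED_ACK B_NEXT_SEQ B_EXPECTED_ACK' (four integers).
After event 0: A_seq=0 A_ack=200 B_seq=283 B_ack=0
After event 1: A_seq=0 A_ack=200 B_seq=457 B_ack=0
After event 2: A_seq=177 A_ack=200 B_seq=457 B_ack=177
After event 3: A_seq=177 A_ack=200 B_seq=532 B_ack=177
After event 4: A_seq=353 A_ack=200 B_seq=532 B_ack=353
After event 5: A_seq=353 A_ack=532 B_seq=532 B_ack=353

353 532 532 353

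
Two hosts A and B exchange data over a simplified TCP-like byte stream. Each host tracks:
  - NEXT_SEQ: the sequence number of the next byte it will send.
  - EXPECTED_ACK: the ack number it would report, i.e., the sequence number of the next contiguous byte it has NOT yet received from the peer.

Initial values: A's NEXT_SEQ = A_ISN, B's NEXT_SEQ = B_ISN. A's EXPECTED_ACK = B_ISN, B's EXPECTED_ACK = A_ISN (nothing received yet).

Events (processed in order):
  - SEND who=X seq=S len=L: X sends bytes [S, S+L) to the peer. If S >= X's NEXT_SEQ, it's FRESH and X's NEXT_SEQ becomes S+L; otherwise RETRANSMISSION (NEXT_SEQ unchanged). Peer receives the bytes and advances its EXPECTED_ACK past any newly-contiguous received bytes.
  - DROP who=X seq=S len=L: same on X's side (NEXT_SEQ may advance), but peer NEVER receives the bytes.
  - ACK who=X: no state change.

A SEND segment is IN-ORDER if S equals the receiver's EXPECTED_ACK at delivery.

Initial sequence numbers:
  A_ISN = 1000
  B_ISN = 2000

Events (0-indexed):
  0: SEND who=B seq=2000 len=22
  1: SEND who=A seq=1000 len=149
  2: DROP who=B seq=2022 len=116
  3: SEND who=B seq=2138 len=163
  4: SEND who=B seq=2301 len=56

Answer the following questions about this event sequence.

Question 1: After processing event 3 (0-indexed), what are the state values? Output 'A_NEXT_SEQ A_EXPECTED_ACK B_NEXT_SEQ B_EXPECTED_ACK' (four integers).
After event 0: A_seq=1000 A_ack=2022 B_seq=2022 B_ack=1000
After event 1: A_seq=1149 A_ack=2022 B_seq=2022 B_ack=1149
After event 2: A_seq=1149 A_ack=2022 B_seq=2138 B_ack=1149
After event 3: A_seq=1149 A_ack=2022 B_seq=2301 B_ack=1149

1149 2022 2301 1149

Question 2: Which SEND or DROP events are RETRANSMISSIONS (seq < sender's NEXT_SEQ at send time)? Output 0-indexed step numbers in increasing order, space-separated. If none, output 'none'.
Answer: none

Derivation:
Step 0: SEND seq=2000 -> fresh
Step 1: SEND seq=1000 -> fresh
Step 2: DROP seq=2022 -> fresh
Step 3: SEND seq=2138 -> fresh
Step 4: SEND seq=2301 -> fresh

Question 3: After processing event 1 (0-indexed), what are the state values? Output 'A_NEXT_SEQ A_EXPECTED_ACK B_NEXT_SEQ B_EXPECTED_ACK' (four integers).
After event 0: A_seq=1000 A_ack=2022 B_seq=2022 B_ack=1000
After event 1: A_seq=1149 A_ack=2022 B_seq=2022 B_ack=1149

1149 2022 2022 1149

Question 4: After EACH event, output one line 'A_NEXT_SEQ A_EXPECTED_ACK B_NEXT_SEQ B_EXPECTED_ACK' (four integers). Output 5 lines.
1000 2022 2022 1000
1149 2022 2022 1149
1149 2022 2138 1149
1149 2022 2301 1149
1149 2022 2357 1149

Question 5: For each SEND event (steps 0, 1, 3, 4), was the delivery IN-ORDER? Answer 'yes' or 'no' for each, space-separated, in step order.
Answer: yes yes no no

Derivation:
Step 0: SEND seq=2000 -> in-order
Step 1: SEND seq=1000 -> in-order
Step 3: SEND seq=2138 -> out-of-order
Step 4: SEND seq=2301 -> out-of-order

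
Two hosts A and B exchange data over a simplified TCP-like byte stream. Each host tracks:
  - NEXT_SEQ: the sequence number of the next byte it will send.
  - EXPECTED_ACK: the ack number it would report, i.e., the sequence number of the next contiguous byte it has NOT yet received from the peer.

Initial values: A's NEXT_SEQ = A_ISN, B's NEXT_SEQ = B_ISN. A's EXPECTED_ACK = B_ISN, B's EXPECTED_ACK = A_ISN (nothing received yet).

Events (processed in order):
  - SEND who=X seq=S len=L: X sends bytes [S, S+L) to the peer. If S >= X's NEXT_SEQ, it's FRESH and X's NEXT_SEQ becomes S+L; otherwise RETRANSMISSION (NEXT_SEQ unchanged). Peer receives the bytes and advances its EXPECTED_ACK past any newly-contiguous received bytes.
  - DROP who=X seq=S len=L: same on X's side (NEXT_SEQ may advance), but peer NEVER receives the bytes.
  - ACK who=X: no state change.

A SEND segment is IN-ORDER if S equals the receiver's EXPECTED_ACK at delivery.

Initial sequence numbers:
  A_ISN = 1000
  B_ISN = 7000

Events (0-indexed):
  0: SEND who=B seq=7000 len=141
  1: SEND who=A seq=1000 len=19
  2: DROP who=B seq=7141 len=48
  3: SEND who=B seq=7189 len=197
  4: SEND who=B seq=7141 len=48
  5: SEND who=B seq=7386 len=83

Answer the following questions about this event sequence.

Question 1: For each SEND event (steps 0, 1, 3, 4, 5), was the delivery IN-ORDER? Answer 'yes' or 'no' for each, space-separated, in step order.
Answer: yes yes no yes yes

Derivation:
Step 0: SEND seq=7000 -> in-order
Step 1: SEND seq=1000 -> in-order
Step 3: SEND seq=7189 -> out-of-order
Step 4: SEND seq=7141 -> in-order
Step 5: SEND seq=7386 -> in-order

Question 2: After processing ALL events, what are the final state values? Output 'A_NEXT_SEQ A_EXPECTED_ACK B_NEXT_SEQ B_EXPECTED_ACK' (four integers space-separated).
Answer: 1019 7469 7469 1019

Derivation:
After event 0: A_seq=1000 A_ack=7141 B_seq=7141 B_ack=1000
After event 1: A_seq=1019 A_ack=7141 B_seq=7141 B_ack=1019
After event 2: A_seq=1019 A_ack=7141 B_seq=7189 B_ack=1019
After event 3: A_seq=1019 A_ack=7141 B_seq=7386 B_ack=1019
After event 4: A_seq=1019 A_ack=7386 B_seq=7386 B_ack=1019
After event 5: A_seq=1019 A_ack=7469 B_seq=7469 B_ack=1019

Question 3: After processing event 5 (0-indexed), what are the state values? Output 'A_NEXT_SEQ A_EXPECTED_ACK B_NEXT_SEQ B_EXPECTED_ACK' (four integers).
After event 0: A_seq=1000 A_ack=7141 B_seq=7141 B_ack=1000
After event 1: A_seq=1019 A_ack=7141 B_seq=7141 B_ack=1019
After event 2: A_seq=1019 A_ack=7141 B_seq=7189 B_ack=1019
After event 3: A_seq=1019 A_ack=7141 B_seq=7386 B_ack=1019
After event 4: A_seq=1019 A_ack=7386 B_seq=7386 B_ack=1019
After event 5: A_seq=1019 A_ack=7469 B_seq=7469 B_ack=1019

1019 7469 7469 1019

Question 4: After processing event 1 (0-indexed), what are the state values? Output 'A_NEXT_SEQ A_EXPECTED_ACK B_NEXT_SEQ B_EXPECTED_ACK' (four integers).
After event 0: A_seq=1000 A_ack=7141 B_seq=7141 B_ack=1000
After event 1: A_seq=1019 A_ack=7141 B_seq=7141 B_ack=1019

1019 7141 7141 1019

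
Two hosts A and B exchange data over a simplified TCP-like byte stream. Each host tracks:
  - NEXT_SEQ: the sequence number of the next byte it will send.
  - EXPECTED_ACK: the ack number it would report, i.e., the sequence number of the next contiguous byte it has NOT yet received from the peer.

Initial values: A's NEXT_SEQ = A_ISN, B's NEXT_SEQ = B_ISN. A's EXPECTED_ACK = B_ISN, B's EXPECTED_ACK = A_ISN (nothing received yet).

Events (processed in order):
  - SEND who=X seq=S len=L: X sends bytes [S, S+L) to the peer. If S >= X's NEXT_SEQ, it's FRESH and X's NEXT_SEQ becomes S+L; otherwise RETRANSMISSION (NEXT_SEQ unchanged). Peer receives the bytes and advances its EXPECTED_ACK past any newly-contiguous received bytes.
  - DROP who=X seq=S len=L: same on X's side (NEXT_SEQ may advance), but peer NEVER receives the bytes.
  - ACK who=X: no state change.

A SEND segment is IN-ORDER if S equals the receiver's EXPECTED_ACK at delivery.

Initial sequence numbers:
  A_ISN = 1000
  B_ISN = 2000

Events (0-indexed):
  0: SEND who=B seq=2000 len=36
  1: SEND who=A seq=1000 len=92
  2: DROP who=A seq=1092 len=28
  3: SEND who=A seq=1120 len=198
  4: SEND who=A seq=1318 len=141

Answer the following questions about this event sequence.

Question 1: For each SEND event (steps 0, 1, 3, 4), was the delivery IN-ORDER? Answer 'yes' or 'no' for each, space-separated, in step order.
Step 0: SEND seq=2000 -> in-order
Step 1: SEND seq=1000 -> in-order
Step 3: SEND seq=1120 -> out-of-order
Step 4: SEND seq=1318 -> out-of-order

Answer: yes yes no no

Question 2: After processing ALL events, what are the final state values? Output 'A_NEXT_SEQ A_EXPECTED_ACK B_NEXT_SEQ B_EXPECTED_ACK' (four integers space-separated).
After event 0: A_seq=1000 A_ack=2036 B_seq=2036 B_ack=1000
After event 1: A_seq=1092 A_ack=2036 B_seq=2036 B_ack=1092
After event 2: A_seq=1120 A_ack=2036 B_seq=2036 B_ack=1092
After event 3: A_seq=1318 A_ack=2036 B_seq=2036 B_ack=1092
After event 4: A_seq=1459 A_ack=2036 B_seq=2036 B_ack=1092

Answer: 1459 2036 2036 1092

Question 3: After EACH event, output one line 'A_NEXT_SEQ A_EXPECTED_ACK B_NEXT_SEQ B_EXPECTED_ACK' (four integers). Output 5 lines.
1000 2036 2036 1000
1092 2036 2036 1092
1120 2036 2036 1092
1318 2036 2036 1092
1459 2036 2036 1092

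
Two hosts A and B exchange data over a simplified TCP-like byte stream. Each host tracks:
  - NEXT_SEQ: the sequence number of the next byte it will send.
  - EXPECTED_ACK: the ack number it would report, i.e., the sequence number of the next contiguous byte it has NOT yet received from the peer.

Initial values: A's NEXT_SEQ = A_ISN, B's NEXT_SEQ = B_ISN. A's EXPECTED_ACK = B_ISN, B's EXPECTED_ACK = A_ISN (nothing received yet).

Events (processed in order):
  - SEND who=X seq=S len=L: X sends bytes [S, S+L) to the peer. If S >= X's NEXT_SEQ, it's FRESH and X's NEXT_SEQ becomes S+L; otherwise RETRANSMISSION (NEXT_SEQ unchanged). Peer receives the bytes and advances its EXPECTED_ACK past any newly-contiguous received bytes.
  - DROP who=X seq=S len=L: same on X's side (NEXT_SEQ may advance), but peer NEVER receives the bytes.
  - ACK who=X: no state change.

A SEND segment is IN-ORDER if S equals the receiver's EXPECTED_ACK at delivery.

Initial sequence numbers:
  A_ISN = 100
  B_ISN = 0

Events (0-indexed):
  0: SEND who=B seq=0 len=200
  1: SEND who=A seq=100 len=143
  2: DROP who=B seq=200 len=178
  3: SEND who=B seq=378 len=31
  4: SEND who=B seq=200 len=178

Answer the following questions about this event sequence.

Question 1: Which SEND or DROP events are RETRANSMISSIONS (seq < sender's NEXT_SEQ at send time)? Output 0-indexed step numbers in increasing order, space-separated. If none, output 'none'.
Step 0: SEND seq=0 -> fresh
Step 1: SEND seq=100 -> fresh
Step 2: DROP seq=200 -> fresh
Step 3: SEND seq=378 -> fresh
Step 4: SEND seq=200 -> retransmit

Answer: 4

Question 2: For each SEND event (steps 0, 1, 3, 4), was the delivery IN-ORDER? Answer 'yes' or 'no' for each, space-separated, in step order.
Answer: yes yes no yes

Derivation:
Step 0: SEND seq=0 -> in-order
Step 1: SEND seq=100 -> in-order
Step 3: SEND seq=378 -> out-of-order
Step 4: SEND seq=200 -> in-order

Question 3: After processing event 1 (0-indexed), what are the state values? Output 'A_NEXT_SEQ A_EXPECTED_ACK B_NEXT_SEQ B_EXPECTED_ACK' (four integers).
After event 0: A_seq=100 A_ack=200 B_seq=200 B_ack=100
After event 1: A_seq=243 A_ack=200 B_seq=200 B_ack=243

243 200 200 243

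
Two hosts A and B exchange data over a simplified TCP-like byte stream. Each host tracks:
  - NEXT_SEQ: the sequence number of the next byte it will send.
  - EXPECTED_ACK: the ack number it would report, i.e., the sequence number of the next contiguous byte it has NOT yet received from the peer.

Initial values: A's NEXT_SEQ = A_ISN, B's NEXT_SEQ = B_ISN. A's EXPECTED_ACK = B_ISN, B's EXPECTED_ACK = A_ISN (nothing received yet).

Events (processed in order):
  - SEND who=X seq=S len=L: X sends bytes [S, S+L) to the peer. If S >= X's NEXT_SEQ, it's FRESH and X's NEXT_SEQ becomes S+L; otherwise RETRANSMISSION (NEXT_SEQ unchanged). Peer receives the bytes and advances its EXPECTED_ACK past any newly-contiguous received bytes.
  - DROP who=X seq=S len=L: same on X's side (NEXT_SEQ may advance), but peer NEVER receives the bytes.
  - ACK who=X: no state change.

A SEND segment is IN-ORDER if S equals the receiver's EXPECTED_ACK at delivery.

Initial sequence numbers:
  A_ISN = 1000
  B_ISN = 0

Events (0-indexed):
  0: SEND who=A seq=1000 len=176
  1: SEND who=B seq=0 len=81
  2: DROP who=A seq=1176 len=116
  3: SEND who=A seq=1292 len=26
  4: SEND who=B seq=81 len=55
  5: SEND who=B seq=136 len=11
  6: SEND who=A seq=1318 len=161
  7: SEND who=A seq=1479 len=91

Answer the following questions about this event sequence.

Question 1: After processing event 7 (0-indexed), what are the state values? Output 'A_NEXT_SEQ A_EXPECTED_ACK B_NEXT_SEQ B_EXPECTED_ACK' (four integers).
After event 0: A_seq=1176 A_ack=0 B_seq=0 B_ack=1176
After event 1: A_seq=1176 A_ack=81 B_seq=81 B_ack=1176
After event 2: A_seq=1292 A_ack=81 B_seq=81 B_ack=1176
After event 3: A_seq=1318 A_ack=81 B_seq=81 B_ack=1176
After event 4: A_seq=1318 A_ack=136 B_seq=136 B_ack=1176
After event 5: A_seq=1318 A_ack=147 B_seq=147 B_ack=1176
After event 6: A_seq=1479 A_ack=147 B_seq=147 B_ack=1176
After event 7: A_seq=1570 A_ack=147 B_seq=147 B_ack=1176

1570 147 147 1176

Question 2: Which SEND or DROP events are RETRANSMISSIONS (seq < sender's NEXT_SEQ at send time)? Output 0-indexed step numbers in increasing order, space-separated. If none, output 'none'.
Answer: none

Derivation:
Step 0: SEND seq=1000 -> fresh
Step 1: SEND seq=0 -> fresh
Step 2: DROP seq=1176 -> fresh
Step 3: SEND seq=1292 -> fresh
Step 4: SEND seq=81 -> fresh
Step 5: SEND seq=136 -> fresh
Step 6: SEND seq=1318 -> fresh
Step 7: SEND seq=1479 -> fresh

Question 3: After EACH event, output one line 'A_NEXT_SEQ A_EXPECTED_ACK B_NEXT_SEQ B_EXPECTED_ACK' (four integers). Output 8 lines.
1176 0 0 1176
1176 81 81 1176
1292 81 81 1176
1318 81 81 1176
1318 136 136 1176
1318 147 147 1176
1479 147 147 1176
1570 147 147 1176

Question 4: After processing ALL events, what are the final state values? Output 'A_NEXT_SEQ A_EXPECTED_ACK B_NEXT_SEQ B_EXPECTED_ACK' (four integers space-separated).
Answer: 1570 147 147 1176

Derivation:
After event 0: A_seq=1176 A_ack=0 B_seq=0 B_ack=1176
After event 1: A_seq=1176 A_ack=81 B_seq=81 B_ack=1176
After event 2: A_seq=1292 A_ack=81 B_seq=81 B_ack=1176
After event 3: A_seq=1318 A_ack=81 B_seq=81 B_ack=1176
After event 4: A_seq=1318 A_ack=136 B_seq=136 B_ack=1176
After event 5: A_seq=1318 A_ack=147 B_seq=147 B_ack=1176
After event 6: A_seq=1479 A_ack=147 B_seq=147 B_ack=1176
After event 7: A_seq=1570 A_ack=147 B_seq=147 B_ack=1176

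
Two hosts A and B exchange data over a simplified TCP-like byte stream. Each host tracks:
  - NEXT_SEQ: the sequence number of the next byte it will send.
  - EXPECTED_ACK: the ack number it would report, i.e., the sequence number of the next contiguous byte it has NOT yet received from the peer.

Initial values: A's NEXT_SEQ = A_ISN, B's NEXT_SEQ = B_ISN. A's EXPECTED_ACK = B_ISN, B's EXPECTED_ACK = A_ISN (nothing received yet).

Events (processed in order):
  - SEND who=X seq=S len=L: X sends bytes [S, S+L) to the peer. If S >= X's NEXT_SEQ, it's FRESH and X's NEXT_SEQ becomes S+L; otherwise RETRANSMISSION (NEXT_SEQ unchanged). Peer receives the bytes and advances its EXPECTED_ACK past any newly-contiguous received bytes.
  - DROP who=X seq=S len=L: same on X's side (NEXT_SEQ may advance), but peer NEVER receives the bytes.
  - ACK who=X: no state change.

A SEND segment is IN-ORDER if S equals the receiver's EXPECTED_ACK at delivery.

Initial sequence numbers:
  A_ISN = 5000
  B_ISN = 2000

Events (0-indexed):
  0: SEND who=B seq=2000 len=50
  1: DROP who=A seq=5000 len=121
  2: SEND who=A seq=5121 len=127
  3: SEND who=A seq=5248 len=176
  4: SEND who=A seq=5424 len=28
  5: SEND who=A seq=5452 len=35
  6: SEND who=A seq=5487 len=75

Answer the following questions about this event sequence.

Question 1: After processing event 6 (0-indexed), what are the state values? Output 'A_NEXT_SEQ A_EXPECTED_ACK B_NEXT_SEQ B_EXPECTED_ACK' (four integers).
After event 0: A_seq=5000 A_ack=2050 B_seq=2050 B_ack=5000
After event 1: A_seq=5121 A_ack=2050 B_seq=2050 B_ack=5000
After event 2: A_seq=5248 A_ack=2050 B_seq=2050 B_ack=5000
After event 3: A_seq=5424 A_ack=2050 B_seq=2050 B_ack=5000
After event 4: A_seq=5452 A_ack=2050 B_seq=2050 B_ack=5000
After event 5: A_seq=5487 A_ack=2050 B_seq=2050 B_ack=5000
After event 6: A_seq=5562 A_ack=2050 B_seq=2050 B_ack=5000

5562 2050 2050 5000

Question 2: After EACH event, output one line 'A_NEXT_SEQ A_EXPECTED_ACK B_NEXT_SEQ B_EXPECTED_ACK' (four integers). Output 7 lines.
5000 2050 2050 5000
5121 2050 2050 5000
5248 2050 2050 5000
5424 2050 2050 5000
5452 2050 2050 5000
5487 2050 2050 5000
5562 2050 2050 5000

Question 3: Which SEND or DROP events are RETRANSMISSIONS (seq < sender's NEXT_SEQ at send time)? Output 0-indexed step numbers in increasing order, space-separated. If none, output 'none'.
Step 0: SEND seq=2000 -> fresh
Step 1: DROP seq=5000 -> fresh
Step 2: SEND seq=5121 -> fresh
Step 3: SEND seq=5248 -> fresh
Step 4: SEND seq=5424 -> fresh
Step 5: SEND seq=5452 -> fresh
Step 6: SEND seq=5487 -> fresh

Answer: none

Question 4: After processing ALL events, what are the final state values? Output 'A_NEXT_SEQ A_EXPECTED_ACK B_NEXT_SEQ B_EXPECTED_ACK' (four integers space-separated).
Answer: 5562 2050 2050 5000

Derivation:
After event 0: A_seq=5000 A_ack=2050 B_seq=2050 B_ack=5000
After event 1: A_seq=5121 A_ack=2050 B_seq=2050 B_ack=5000
After event 2: A_seq=5248 A_ack=2050 B_seq=2050 B_ack=5000
After event 3: A_seq=5424 A_ack=2050 B_seq=2050 B_ack=5000
After event 4: A_seq=5452 A_ack=2050 B_seq=2050 B_ack=5000
After event 5: A_seq=5487 A_ack=2050 B_seq=2050 B_ack=5000
After event 6: A_seq=5562 A_ack=2050 B_seq=2050 B_ack=5000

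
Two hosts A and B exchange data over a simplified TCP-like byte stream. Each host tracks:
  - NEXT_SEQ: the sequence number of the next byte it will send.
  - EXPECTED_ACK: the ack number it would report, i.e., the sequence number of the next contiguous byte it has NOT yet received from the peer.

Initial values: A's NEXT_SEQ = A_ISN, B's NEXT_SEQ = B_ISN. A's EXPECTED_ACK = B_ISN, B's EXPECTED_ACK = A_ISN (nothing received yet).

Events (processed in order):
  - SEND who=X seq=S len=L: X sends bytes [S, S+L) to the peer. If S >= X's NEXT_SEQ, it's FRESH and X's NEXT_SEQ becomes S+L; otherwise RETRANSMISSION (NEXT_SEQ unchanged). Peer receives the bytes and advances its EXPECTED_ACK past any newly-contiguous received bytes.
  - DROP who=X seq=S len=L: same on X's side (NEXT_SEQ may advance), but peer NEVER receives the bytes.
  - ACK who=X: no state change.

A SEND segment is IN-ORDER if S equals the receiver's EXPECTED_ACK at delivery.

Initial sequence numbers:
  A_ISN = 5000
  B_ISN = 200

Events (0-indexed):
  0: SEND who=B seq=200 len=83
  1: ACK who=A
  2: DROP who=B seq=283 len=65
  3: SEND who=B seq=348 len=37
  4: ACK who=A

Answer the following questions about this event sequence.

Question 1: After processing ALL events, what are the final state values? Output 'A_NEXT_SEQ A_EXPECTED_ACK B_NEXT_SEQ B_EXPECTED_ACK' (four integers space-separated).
Answer: 5000 283 385 5000

Derivation:
After event 0: A_seq=5000 A_ack=283 B_seq=283 B_ack=5000
After event 1: A_seq=5000 A_ack=283 B_seq=283 B_ack=5000
After event 2: A_seq=5000 A_ack=283 B_seq=348 B_ack=5000
After event 3: A_seq=5000 A_ack=283 B_seq=385 B_ack=5000
After event 4: A_seq=5000 A_ack=283 B_seq=385 B_ack=5000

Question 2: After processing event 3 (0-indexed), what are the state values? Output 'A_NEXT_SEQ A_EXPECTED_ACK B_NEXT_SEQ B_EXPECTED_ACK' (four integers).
After event 0: A_seq=5000 A_ack=283 B_seq=283 B_ack=5000
After event 1: A_seq=5000 A_ack=283 B_seq=283 B_ack=5000
After event 2: A_seq=5000 A_ack=283 B_seq=348 B_ack=5000
After event 3: A_seq=5000 A_ack=283 B_seq=385 B_ack=5000

5000 283 385 5000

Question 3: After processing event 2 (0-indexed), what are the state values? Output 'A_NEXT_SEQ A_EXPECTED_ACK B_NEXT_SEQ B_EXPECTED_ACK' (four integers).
After event 0: A_seq=5000 A_ack=283 B_seq=283 B_ack=5000
After event 1: A_seq=5000 A_ack=283 B_seq=283 B_ack=5000
After event 2: A_seq=5000 A_ack=283 B_seq=348 B_ack=5000

5000 283 348 5000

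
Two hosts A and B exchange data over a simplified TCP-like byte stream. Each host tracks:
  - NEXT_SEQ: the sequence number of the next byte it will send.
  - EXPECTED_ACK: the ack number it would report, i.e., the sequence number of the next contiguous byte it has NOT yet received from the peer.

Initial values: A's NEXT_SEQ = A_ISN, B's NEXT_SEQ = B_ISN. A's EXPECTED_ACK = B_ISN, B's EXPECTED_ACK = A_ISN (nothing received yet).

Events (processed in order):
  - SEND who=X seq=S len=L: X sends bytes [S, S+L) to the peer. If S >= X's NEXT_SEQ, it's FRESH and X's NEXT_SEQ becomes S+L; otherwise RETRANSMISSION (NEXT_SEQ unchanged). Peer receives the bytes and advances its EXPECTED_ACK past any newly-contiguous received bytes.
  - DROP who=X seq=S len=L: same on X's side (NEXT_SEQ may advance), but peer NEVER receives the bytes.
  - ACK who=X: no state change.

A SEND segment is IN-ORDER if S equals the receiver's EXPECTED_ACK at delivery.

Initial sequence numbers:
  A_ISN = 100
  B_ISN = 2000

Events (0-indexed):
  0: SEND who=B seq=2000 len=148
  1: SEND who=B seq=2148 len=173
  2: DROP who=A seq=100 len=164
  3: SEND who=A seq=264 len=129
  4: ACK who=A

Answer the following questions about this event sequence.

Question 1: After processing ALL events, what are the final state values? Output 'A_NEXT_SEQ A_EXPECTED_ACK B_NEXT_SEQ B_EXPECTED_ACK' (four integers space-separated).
Answer: 393 2321 2321 100

Derivation:
After event 0: A_seq=100 A_ack=2148 B_seq=2148 B_ack=100
After event 1: A_seq=100 A_ack=2321 B_seq=2321 B_ack=100
After event 2: A_seq=264 A_ack=2321 B_seq=2321 B_ack=100
After event 3: A_seq=393 A_ack=2321 B_seq=2321 B_ack=100
After event 4: A_seq=393 A_ack=2321 B_seq=2321 B_ack=100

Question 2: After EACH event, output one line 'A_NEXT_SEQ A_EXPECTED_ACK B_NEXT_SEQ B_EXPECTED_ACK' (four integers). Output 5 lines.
100 2148 2148 100
100 2321 2321 100
264 2321 2321 100
393 2321 2321 100
393 2321 2321 100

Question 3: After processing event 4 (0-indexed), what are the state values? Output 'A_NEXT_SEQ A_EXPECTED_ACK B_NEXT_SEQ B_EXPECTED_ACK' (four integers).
After event 0: A_seq=100 A_ack=2148 B_seq=2148 B_ack=100
After event 1: A_seq=100 A_ack=2321 B_seq=2321 B_ack=100
After event 2: A_seq=264 A_ack=2321 B_seq=2321 B_ack=100
After event 3: A_seq=393 A_ack=2321 B_seq=2321 B_ack=100
After event 4: A_seq=393 A_ack=2321 B_seq=2321 B_ack=100

393 2321 2321 100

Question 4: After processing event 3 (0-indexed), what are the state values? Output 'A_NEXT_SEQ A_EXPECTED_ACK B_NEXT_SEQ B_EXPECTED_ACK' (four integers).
After event 0: A_seq=100 A_ack=2148 B_seq=2148 B_ack=100
After event 1: A_seq=100 A_ack=2321 B_seq=2321 B_ack=100
After event 2: A_seq=264 A_ack=2321 B_seq=2321 B_ack=100
After event 3: A_seq=393 A_ack=2321 B_seq=2321 B_ack=100

393 2321 2321 100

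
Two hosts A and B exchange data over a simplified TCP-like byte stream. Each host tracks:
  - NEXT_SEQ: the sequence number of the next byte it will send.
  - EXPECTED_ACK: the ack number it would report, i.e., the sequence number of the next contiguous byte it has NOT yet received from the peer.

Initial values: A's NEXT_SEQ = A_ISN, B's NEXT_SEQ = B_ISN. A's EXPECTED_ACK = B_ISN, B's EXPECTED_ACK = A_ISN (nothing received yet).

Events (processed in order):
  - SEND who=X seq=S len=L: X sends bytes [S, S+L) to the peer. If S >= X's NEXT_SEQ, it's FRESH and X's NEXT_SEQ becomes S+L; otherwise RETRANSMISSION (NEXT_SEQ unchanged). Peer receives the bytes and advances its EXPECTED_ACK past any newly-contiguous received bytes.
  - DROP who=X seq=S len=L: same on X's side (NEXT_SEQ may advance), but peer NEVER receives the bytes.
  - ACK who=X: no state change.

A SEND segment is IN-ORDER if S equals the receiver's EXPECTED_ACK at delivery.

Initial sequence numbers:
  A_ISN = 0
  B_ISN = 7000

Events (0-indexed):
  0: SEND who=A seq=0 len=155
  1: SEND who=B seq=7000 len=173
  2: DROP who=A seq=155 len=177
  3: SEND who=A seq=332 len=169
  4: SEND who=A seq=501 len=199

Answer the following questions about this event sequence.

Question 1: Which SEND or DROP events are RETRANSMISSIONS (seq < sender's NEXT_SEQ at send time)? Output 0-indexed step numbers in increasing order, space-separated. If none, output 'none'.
Step 0: SEND seq=0 -> fresh
Step 1: SEND seq=7000 -> fresh
Step 2: DROP seq=155 -> fresh
Step 3: SEND seq=332 -> fresh
Step 4: SEND seq=501 -> fresh

Answer: none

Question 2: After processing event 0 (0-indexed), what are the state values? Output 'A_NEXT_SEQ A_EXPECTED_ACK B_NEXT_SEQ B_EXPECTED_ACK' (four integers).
After event 0: A_seq=155 A_ack=7000 B_seq=7000 B_ack=155

155 7000 7000 155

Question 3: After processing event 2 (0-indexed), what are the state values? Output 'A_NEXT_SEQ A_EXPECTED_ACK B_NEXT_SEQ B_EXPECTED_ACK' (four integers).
After event 0: A_seq=155 A_ack=7000 B_seq=7000 B_ack=155
After event 1: A_seq=155 A_ack=7173 B_seq=7173 B_ack=155
After event 2: A_seq=332 A_ack=7173 B_seq=7173 B_ack=155

332 7173 7173 155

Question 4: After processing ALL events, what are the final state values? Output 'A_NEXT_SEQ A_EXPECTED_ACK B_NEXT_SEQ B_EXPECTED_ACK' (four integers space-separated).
After event 0: A_seq=155 A_ack=7000 B_seq=7000 B_ack=155
After event 1: A_seq=155 A_ack=7173 B_seq=7173 B_ack=155
After event 2: A_seq=332 A_ack=7173 B_seq=7173 B_ack=155
After event 3: A_seq=501 A_ack=7173 B_seq=7173 B_ack=155
After event 4: A_seq=700 A_ack=7173 B_seq=7173 B_ack=155

Answer: 700 7173 7173 155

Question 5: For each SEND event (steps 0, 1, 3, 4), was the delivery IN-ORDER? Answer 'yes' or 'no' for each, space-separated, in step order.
Step 0: SEND seq=0 -> in-order
Step 1: SEND seq=7000 -> in-order
Step 3: SEND seq=332 -> out-of-order
Step 4: SEND seq=501 -> out-of-order

Answer: yes yes no no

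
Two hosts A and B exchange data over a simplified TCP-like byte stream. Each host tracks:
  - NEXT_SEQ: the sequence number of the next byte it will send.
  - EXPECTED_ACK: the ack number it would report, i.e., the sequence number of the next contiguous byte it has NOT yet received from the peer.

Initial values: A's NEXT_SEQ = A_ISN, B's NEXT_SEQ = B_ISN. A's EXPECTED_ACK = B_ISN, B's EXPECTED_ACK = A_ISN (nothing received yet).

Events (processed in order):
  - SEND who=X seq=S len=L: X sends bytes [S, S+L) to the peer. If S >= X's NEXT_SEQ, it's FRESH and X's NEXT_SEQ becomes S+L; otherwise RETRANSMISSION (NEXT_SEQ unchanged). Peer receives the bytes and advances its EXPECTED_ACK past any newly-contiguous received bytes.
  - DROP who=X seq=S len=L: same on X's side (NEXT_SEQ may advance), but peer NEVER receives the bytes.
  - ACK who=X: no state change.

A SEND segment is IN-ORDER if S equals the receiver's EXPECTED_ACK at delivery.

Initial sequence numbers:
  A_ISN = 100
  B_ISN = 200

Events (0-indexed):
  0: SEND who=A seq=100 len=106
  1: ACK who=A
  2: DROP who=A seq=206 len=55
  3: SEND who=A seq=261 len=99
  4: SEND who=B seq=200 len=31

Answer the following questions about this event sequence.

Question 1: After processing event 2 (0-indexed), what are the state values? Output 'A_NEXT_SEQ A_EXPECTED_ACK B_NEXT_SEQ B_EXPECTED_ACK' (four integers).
After event 0: A_seq=206 A_ack=200 B_seq=200 B_ack=206
After event 1: A_seq=206 A_ack=200 B_seq=200 B_ack=206
After event 2: A_seq=261 A_ack=200 B_seq=200 B_ack=206

261 200 200 206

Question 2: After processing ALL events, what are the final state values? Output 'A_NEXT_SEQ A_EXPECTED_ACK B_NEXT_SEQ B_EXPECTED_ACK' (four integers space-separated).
Answer: 360 231 231 206

Derivation:
After event 0: A_seq=206 A_ack=200 B_seq=200 B_ack=206
After event 1: A_seq=206 A_ack=200 B_seq=200 B_ack=206
After event 2: A_seq=261 A_ack=200 B_seq=200 B_ack=206
After event 3: A_seq=360 A_ack=200 B_seq=200 B_ack=206
After event 4: A_seq=360 A_ack=231 B_seq=231 B_ack=206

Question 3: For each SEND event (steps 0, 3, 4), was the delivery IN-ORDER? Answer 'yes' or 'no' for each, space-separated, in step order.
Answer: yes no yes

Derivation:
Step 0: SEND seq=100 -> in-order
Step 3: SEND seq=261 -> out-of-order
Step 4: SEND seq=200 -> in-order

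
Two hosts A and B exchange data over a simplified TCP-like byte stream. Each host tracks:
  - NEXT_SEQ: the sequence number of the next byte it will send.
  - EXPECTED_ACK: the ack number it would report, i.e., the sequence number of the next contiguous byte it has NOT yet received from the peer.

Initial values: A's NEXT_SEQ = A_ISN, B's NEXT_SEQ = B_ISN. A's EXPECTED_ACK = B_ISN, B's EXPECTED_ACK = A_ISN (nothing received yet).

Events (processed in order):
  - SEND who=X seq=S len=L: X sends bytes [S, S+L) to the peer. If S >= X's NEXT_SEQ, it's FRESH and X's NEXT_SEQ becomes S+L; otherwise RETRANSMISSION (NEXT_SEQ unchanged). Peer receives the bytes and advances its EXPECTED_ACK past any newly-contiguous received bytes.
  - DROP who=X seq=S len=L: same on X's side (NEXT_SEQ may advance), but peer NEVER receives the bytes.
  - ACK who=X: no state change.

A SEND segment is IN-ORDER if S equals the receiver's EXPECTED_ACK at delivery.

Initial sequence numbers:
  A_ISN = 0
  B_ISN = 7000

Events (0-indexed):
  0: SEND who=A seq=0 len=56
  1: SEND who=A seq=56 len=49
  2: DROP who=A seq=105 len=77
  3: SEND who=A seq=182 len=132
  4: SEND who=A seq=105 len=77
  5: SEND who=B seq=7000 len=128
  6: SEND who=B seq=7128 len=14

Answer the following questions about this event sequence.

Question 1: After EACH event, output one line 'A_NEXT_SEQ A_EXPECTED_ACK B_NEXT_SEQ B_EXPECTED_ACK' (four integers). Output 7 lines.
56 7000 7000 56
105 7000 7000 105
182 7000 7000 105
314 7000 7000 105
314 7000 7000 314
314 7128 7128 314
314 7142 7142 314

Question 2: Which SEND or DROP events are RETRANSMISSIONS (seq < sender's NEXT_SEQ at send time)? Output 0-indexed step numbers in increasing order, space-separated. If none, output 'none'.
Step 0: SEND seq=0 -> fresh
Step 1: SEND seq=56 -> fresh
Step 2: DROP seq=105 -> fresh
Step 3: SEND seq=182 -> fresh
Step 4: SEND seq=105 -> retransmit
Step 5: SEND seq=7000 -> fresh
Step 6: SEND seq=7128 -> fresh

Answer: 4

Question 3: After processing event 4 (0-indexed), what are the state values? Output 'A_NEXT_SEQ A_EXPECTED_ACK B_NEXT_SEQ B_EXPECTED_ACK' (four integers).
After event 0: A_seq=56 A_ack=7000 B_seq=7000 B_ack=56
After event 1: A_seq=105 A_ack=7000 B_seq=7000 B_ack=105
After event 2: A_seq=182 A_ack=7000 B_seq=7000 B_ack=105
After event 3: A_seq=314 A_ack=7000 B_seq=7000 B_ack=105
After event 4: A_seq=314 A_ack=7000 B_seq=7000 B_ack=314

314 7000 7000 314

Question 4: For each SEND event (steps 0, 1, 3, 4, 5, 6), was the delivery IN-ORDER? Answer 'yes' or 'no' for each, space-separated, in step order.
Step 0: SEND seq=0 -> in-order
Step 1: SEND seq=56 -> in-order
Step 3: SEND seq=182 -> out-of-order
Step 4: SEND seq=105 -> in-order
Step 5: SEND seq=7000 -> in-order
Step 6: SEND seq=7128 -> in-order

Answer: yes yes no yes yes yes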